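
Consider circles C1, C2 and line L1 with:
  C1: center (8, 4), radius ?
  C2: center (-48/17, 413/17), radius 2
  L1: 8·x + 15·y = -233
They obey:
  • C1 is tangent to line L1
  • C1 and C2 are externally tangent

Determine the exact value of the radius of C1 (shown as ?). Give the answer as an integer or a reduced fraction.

21

1. [C1‖L1]  r_C1² − 441 = 0  ⇒  r_C1 = 21 (r>0 drops 1)
2. [ext C1·C2]  r_C1² + 4r_C1 − 525 = 0  ⇒  r_C1 = 21 (r>0 drops 1)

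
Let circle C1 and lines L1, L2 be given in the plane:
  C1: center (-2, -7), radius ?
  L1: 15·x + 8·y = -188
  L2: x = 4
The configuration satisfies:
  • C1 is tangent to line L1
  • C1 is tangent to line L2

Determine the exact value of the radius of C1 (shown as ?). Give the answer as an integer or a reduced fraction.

6

1. [C1‖L1]  r_C1² − 36 = 0  ⇒  r_C1 = 6 (r>0 drops 1)
2. [C1‖L2]  r_C1² − 36 = 0  ⇒  r_C1 = 6 (r>0 drops 1)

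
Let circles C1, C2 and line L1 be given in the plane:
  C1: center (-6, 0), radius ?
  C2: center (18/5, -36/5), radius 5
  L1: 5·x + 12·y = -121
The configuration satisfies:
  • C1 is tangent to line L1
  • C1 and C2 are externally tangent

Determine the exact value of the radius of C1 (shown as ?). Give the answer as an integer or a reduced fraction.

7

1. [C1‖L1]  r_C1² − 49 = 0  ⇒  r_C1 = 7 (r>0 drops 1)
2. [ext C1·C2]  r_C1² + 10r_C1 − 119 = 0  ⇒  r_C1 = 7 (r>0 drops 1)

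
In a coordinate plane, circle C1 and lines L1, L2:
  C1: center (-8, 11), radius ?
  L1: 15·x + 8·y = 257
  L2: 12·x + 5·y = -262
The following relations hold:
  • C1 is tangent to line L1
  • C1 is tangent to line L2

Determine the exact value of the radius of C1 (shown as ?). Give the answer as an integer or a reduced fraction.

17

1. [C1‖L1]  r_C1² − 289 = 0  ⇒  r_C1 = 17 (r>0 drops 1)
2. [C1‖L2]  r_C1² − 289 = 0  ⇒  r_C1 = 17 (r>0 drops 1)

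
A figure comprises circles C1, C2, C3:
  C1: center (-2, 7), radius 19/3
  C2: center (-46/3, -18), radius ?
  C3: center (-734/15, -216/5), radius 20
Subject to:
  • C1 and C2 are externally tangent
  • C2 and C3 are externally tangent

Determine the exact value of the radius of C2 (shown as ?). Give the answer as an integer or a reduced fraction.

1. [ext C1·C2]  r_C2² + (38/3)r_C2 − 2288/3 = 0  ⇒  r_C2 = 22 (r>0 drops 1)
2. [ext C2·C3]  r_C2² + 40r_C2 − 1364 = 0  ⇒  r_C2 = 22 (r>0 drops 1)

22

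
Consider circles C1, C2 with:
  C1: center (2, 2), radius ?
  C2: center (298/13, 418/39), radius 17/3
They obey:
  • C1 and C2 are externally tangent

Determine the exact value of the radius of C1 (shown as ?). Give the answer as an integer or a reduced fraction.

17

1. [ext C1·C2]  r_C1² + (34/3)r_C1 − 1445/3 = 0  ⇒  r_C1 = 17 (r>0 drops 1)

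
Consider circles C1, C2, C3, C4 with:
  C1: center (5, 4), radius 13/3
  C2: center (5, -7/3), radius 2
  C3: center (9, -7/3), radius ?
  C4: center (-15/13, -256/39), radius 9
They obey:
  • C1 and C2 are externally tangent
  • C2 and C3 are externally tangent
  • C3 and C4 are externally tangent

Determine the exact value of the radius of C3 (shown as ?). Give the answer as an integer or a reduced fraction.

2

1. [ext C2·C3]  r_C3² + 4r_C3 − 12 = 0  ⇒  r_C3 = 2 (r>0 drops 1)
2. [ext C3·C4]  r_C3² + 18r_C3 − 40 = 0  ⇒  r_C3 = 2 (r>0 drops 1)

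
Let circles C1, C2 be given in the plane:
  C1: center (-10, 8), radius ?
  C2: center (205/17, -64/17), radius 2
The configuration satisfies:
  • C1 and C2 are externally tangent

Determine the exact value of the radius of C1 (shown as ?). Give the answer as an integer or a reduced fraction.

23

1. [ext C1·C2]  r_C1² + 4r_C1 − 621 = 0  ⇒  r_C1 = 23 (r>0 drops 1)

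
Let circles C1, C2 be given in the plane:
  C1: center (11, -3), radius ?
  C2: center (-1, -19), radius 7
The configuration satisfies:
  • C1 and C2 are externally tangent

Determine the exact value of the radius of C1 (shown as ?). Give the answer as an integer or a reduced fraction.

1. [ext C1·C2]  r_C1² + 14r_C1 − 351 = 0  ⇒  r_C1 = 13 (r>0 drops 1)

13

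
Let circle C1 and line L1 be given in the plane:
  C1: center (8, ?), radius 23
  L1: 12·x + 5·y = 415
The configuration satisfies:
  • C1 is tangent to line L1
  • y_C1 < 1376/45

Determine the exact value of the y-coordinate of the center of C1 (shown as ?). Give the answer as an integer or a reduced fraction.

4

1. [C1‖L1]  y_C1² − (638/5)y_C1 + 2472/5 = 0  ⇒  y_C1 = 4 or 618/5
2. given y_C1 < 1376/45: keep 4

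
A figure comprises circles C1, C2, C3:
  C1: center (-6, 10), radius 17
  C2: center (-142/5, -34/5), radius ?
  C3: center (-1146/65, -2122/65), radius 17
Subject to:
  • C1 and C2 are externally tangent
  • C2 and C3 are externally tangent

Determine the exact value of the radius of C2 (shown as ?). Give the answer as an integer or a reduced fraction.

1. [ext C1·C2]  r_C2² + 34r_C2 − 495 = 0  ⇒  r_C2 = 11 (r>0 drops 1)
2. [ext C2·C3]  r_C2² + 34r_C2 − 495 = 0  ⇒  r_C2 = 11 (r>0 drops 1)

11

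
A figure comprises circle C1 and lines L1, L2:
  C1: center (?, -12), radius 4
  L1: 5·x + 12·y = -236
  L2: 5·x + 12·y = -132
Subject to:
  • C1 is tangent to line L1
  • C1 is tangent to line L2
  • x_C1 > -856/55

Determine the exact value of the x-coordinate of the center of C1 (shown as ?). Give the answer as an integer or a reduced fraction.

-8

1. [C1‖L1]  x_C1² + (184/5)x_C1 + 1152/5 = 0  ⇒  x_C1 = -144/5 or -8
2. [C1‖L2]  x_C1² − (24/5)x_C1 − 512/5 = 0  ⇒  x_C1 = -8 or 64/5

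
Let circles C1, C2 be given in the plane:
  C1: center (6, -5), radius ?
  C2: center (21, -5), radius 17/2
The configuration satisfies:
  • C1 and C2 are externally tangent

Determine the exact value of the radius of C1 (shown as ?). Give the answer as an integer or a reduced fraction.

1. [ext C1·C2]  r_C1² + 17r_C1 − 611/4 = 0  ⇒  r_C1 = 13/2 (r>0 drops 1)

13/2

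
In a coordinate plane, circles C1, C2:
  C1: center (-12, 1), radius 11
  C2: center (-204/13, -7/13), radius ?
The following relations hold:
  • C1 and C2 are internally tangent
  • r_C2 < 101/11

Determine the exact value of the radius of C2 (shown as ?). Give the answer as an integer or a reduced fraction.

1. [int C1,C2]  r_C2² − 22r_C2 + 105 = 0  ⇒  r_C2 = 7 or 15
2. given r_C2 < 101/11: keep 7

7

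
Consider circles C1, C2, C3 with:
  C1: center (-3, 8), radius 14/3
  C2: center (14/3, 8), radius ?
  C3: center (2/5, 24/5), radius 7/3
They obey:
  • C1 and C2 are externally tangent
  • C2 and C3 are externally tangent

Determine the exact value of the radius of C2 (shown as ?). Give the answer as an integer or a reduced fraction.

3

1. [ext C1·C2]  r_C2² + (28/3)r_C2 − 37 = 0  ⇒  r_C2 = 3 (r>0 drops 1)
2. [ext C2·C3]  r_C2² + (14/3)r_C2 − 23 = 0  ⇒  r_C2 = 3 (r>0 drops 1)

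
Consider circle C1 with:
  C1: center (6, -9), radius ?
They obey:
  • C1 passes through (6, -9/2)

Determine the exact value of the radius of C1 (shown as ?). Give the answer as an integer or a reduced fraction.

1. [C1∋P]  r_C1² − 81/4 = 0  ⇒  r_C1 = 9/2 (r>0 drops 1)

9/2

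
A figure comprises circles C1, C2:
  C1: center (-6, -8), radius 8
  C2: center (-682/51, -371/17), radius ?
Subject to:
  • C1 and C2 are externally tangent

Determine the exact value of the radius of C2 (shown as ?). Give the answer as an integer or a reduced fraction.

1. [ext C1·C2]  r_C2² + 16r_C2 − 1633/9 = 0  ⇒  r_C2 = 23/3 (r>0 drops 1)

23/3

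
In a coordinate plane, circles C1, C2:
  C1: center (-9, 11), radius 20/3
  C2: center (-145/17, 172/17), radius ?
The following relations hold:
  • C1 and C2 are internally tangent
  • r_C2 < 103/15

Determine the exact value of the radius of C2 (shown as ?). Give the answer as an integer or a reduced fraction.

17/3

1. [int C1,C2]  r_C2² − (40/3)r_C2 + 391/9 = 0  ⇒  r_C2 = 17/3 or 23/3
2. given r_C2 < 103/15: keep 17/3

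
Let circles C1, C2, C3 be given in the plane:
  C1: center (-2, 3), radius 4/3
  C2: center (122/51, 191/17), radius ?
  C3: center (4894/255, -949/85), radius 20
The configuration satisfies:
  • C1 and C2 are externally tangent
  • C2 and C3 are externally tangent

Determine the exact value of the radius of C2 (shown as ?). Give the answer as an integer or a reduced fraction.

1. [ext C1·C2]  r_C2² + (8/3)r_C2 − 256/3 = 0  ⇒  r_C2 = 8 (r>0 drops 1)
2. [ext C2·C3]  r_C2² + 40r_C2 − 384 = 0  ⇒  r_C2 = 8 (r>0 drops 1)

8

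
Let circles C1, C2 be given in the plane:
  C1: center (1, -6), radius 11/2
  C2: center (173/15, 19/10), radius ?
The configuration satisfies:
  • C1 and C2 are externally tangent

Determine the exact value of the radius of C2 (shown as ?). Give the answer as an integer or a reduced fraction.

1. [ext C1·C2]  r_C2² + 11r_C2 − 1288/9 = 0  ⇒  r_C2 = 23/3 (r>0 drops 1)

23/3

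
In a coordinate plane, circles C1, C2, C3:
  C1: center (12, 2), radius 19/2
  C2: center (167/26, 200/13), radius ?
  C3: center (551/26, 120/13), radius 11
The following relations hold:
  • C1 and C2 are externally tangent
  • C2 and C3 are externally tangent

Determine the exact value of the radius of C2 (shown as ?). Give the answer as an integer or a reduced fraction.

5

1. [ext C1·C2]  r_C2² + 19r_C2 − 120 = 0  ⇒  r_C2 = 5 (r>0 drops 1)
2. [ext C2·C3]  r_C2² + 22r_C2 − 135 = 0  ⇒  r_C2 = 5 (r>0 drops 1)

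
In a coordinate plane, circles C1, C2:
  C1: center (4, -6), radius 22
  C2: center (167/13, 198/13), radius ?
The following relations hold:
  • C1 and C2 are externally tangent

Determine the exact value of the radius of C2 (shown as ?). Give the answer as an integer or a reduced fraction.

1

1. [ext C1·C2]  r_C2² + 44r_C2 − 45 = 0  ⇒  r_C2 = 1 (r>0 drops 1)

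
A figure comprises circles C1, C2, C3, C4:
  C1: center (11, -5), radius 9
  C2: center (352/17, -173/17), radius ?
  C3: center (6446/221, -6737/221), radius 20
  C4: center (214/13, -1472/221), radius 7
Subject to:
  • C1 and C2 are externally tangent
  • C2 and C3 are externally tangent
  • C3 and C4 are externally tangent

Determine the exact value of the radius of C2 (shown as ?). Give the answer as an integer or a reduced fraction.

2

1. [ext C1·C2]  r_C2² + 18r_C2 − 40 = 0  ⇒  r_C2 = 2 (r>0 drops 1)
2. [ext C2·C3]  r_C2² + 40r_C2 − 84 = 0  ⇒  r_C2 = 2 (r>0 drops 1)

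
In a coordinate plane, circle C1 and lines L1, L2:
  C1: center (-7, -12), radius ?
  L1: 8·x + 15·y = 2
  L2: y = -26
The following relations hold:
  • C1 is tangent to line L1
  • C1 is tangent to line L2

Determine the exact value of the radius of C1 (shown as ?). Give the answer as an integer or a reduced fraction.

14

1. [C1‖L1]  r_C1² − 196 = 0  ⇒  r_C1 = 14 (r>0 drops 1)
2. [C1‖L2]  r_C1² − 196 = 0  ⇒  r_C1 = 14 (r>0 drops 1)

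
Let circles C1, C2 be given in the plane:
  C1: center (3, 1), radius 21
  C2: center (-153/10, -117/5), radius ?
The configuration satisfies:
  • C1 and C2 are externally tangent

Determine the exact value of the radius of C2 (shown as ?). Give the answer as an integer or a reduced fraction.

19/2

1. [ext C1·C2]  r_C2² + 42r_C2 − 1957/4 = 0  ⇒  r_C2 = 19/2 (r>0 drops 1)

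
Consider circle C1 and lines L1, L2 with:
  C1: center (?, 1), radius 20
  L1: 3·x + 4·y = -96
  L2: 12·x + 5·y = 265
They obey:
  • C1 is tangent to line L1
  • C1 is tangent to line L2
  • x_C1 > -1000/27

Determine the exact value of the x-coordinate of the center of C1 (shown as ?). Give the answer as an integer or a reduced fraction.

0

1. [C1‖L1]  x_C1² + (200/3)x_C1 = 0  ⇒  x_C1 = -200/3 or 0
2. [C1‖L2]  x_C1² − (130/3)x_C1 = 0  ⇒  x_C1 = 0 or 130/3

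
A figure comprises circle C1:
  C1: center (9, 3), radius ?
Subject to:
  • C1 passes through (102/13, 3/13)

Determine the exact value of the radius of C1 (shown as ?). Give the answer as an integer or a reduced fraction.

1. [C1∋P]  r_C1² − 9 = 0  ⇒  r_C1 = 3 (r>0 drops 1)

3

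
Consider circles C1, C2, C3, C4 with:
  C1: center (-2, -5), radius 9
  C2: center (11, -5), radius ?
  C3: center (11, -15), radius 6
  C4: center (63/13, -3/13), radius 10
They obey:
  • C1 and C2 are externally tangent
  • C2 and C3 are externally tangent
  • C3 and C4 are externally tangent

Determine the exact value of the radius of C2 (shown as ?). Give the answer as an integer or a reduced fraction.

4

1. [ext C1·C2]  r_C2² + 18r_C2 − 88 = 0  ⇒  r_C2 = 4 (r>0 drops 1)
2. [ext C2·C3]  r_C2² + 12r_C2 − 64 = 0  ⇒  r_C2 = 4 (r>0 drops 1)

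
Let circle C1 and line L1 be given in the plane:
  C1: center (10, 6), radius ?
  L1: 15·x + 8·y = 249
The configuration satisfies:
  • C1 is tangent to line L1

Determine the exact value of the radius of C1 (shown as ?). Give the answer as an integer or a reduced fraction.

3

1. [C1‖L1]  r_C1² − 9 = 0  ⇒  r_C1 = 3 (r>0 drops 1)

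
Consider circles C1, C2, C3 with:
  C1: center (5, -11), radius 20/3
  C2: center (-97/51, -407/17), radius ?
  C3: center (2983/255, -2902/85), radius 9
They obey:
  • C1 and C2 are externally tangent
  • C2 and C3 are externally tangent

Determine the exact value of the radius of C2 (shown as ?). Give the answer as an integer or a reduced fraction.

8

1. [ext C1·C2]  r_C2² + (40/3)r_C2 − 512/3 = 0  ⇒  r_C2 = 8 (r>0 drops 1)
2. [ext C2·C3]  r_C2² + 18r_C2 − 208 = 0  ⇒  r_C2 = 8 (r>0 drops 1)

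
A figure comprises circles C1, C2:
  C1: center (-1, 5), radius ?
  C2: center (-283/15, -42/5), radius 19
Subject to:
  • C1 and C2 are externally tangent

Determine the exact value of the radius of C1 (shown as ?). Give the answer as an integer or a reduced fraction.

1. [ext C1·C2]  r_C1² + 38r_C1 − 1240/9 = 0  ⇒  r_C1 = 10/3 (r>0 drops 1)

10/3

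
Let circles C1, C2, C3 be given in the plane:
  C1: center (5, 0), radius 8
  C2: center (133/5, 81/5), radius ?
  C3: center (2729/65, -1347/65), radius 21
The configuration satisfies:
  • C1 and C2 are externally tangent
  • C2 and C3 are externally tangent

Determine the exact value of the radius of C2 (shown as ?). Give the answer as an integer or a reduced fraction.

19

1. [ext C1·C2]  r_C2² + 16r_C2 − 665 = 0  ⇒  r_C2 = 19 (r>0 drops 1)
2. [ext C2·C3]  r_C2² + 42r_C2 − 1159 = 0  ⇒  r_C2 = 19 (r>0 drops 1)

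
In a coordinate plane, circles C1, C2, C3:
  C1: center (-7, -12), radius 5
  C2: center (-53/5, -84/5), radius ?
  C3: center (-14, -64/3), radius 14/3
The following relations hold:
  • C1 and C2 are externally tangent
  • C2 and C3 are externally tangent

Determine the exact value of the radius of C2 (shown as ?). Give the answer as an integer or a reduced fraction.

1. [ext C1·C2]  r_C2² + 10r_C2 − 11 = 0  ⇒  r_C2 = 1 (r>0 drops 1)
2. [ext C2·C3]  r_C2² + (28/3)r_C2 − 31/3 = 0  ⇒  r_C2 = 1 (r>0 drops 1)

1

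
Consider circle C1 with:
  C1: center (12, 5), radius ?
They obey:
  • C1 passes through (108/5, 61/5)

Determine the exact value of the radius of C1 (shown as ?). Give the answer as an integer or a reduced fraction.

12

1. [C1∋P]  r_C1² − 144 = 0  ⇒  r_C1 = 12 (r>0 drops 1)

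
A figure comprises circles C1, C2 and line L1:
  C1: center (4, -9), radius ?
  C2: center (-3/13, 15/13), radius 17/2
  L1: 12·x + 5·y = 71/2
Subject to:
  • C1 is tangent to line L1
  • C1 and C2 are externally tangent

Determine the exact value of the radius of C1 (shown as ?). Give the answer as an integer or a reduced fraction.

5/2

1. [C1‖L1]  r_C1² − 25/4 = 0  ⇒  r_C1 = 5/2 (r>0 drops 1)
2. [ext C1·C2]  r_C1² + 17r_C1 − 195/4 = 0  ⇒  r_C1 = 5/2 (r>0 drops 1)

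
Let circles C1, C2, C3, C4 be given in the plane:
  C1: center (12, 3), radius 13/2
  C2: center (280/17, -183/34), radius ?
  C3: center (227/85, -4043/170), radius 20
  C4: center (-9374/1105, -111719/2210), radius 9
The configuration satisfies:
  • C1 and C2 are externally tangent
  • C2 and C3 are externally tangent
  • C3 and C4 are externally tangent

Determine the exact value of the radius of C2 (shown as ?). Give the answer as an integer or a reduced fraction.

3

1. [ext C1·C2]  r_C2² + 13r_C2 − 48 = 0  ⇒  r_C2 = 3 (r>0 drops 1)
2. [ext C2·C3]  r_C2² + 40r_C2 − 129 = 0  ⇒  r_C2 = 3 (r>0 drops 1)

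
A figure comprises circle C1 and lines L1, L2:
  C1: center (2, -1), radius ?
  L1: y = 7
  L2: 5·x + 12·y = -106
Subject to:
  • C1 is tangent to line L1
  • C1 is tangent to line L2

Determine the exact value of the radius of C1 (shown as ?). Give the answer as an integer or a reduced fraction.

1. [C1‖L1]  r_C1² − 64 = 0  ⇒  r_C1 = 8 (r>0 drops 1)
2. [C1‖L2]  r_C1² − 64 = 0  ⇒  r_C1 = 8 (r>0 drops 1)

8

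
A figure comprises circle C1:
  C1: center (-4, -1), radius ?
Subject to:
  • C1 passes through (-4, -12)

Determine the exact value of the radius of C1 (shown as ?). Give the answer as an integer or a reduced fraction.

1. [C1∋P]  r_C1² − 121 = 0  ⇒  r_C1 = 11 (r>0 drops 1)

11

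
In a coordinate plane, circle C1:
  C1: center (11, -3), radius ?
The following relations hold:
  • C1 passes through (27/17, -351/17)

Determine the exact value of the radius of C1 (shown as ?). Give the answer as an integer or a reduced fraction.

20

1. [C1∋P]  r_C1² − 400 = 0  ⇒  r_C1 = 20 (r>0 drops 1)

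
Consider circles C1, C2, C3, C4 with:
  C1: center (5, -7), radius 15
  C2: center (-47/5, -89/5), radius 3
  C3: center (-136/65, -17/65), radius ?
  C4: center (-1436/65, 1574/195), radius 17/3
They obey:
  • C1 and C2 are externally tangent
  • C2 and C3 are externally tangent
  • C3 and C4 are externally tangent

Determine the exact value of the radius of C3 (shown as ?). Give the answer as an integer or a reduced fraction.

1. [ext C2·C3]  r_C3² + 6r_C3 − 352 = 0  ⇒  r_C3 = 16 (r>0 drops 1)
2. [ext C3·C4]  r_C3² + (34/3)r_C3 − 1312/3 = 0  ⇒  r_C3 = 16 (r>0 drops 1)

16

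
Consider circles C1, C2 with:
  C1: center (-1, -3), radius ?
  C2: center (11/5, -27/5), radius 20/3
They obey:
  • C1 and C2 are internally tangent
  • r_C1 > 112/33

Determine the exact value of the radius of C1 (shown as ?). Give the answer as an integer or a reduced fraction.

1. [int C1,C2]  r_C1² − (40/3)r_C1 + 256/9 = 0  ⇒  r_C1 = 8/3 or 32/3
2. given r_C1 > 112/33: keep 32/3

32/3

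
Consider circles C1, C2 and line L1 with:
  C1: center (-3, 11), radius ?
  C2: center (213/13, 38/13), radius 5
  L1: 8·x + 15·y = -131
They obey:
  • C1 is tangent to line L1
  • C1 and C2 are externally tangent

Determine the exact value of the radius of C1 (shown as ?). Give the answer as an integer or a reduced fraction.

16

1. [C1‖L1]  r_C1² − 256 = 0  ⇒  r_C1 = 16 (r>0 drops 1)
2. [ext C1·C2]  r_C1² + 10r_C1 − 416 = 0  ⇒  r_C1 = 16 (r>0 drops 1)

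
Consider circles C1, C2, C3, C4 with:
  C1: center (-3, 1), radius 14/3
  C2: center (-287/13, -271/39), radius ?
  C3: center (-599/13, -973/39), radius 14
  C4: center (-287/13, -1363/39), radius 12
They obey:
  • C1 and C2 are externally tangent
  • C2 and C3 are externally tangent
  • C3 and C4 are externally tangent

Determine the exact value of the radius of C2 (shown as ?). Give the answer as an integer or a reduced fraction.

16

1. [ext C1·C2]  r_C2² + (28/3)r_C2 − 1216/3 = 0  ⇒  r_C2 = 16 (r>0 drops 1)
2. [ext C2·C3]  r_C2² + 28r_C2 − 704 = 0  ⇒  r_C2 = 16 (r>0 drops 1)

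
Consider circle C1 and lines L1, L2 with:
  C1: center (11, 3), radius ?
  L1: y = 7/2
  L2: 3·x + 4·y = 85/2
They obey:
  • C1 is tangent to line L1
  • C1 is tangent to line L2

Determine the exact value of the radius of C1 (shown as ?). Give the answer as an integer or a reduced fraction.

1. [C1‖L1]  r_C1² − 1/4 = 0  ⇒  r_C1 = 1/2 (r>0 drops 1)
2. [C1‖L2]  r_C1² − 1/4 = 0  ⇒  r_C1 = 1/2 (r>0 drops 1)

1/2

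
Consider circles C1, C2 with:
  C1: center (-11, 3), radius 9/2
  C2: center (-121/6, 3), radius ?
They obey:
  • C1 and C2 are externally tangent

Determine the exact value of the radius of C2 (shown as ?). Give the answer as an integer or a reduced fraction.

14/3

1. [ext C1·C2]  r_C2² + 9r_C2 − 574/9 = 0  ⇒  r_C2 = 14/3 (r>0 drops 1)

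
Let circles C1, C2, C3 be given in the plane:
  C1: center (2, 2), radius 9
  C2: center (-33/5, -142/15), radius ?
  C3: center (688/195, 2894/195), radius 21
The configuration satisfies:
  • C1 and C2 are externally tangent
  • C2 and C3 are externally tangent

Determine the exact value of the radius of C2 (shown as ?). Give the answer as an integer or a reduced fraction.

1. [ext C1·C2]  r_C2² + 18r_C2 − 1120/9 = 0  ⇒  r_C2 = 16/3 (r>0 drops 1)
2. [ext C2·C3]  r_C2² + 42r_C2 − 2272/9 = 0  ⇒  r_C2 = 16/3 (r>0 drops 1)

16/3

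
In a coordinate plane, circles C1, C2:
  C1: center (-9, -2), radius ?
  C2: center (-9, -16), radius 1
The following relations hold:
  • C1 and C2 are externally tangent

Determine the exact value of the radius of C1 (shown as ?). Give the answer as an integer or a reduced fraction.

1. [ext C1·C2]  r_C1² + 2r_C1 − 195 = 0  ⇒  r_C1 = 13 (r>0 drops 1)

13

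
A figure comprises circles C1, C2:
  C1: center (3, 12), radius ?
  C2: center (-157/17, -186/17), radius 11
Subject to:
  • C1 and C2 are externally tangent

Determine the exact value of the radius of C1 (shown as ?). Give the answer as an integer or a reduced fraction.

1. [ext C1·C2]  r_C1² + 22r_C1 − 555 = 0  ⇒  r_C1 = 15 (r>0 drops 1)

15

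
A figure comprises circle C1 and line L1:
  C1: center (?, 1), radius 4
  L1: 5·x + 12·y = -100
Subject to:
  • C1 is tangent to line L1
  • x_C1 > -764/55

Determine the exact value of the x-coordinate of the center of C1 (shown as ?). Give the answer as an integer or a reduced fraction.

-12

1. [C1‖L1]  x_C1² + (224/5)x_C1 + 1968/5 = 0  ⇒  x_C1 = -164/5 or -12
2. given x_C1 > -764/55: keep -12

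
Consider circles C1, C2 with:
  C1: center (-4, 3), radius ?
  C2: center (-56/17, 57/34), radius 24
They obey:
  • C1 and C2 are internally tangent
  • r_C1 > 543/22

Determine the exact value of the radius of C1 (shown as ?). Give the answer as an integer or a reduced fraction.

51/2

1. [int C1,C2]  r_C1² − 48r_C1 + 2295/4 = 0  ⇒  r_C1 = 45/2 or 51/2
2. given r_C1 > 543/22: keep 51/2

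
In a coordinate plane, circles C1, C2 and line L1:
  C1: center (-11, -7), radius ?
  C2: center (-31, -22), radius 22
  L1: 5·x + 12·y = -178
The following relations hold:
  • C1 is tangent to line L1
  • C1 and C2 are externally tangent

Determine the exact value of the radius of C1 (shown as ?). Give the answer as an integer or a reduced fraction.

3

1. [C1‖L1]  r_C1² − 9 = 0  ⇒  r_C1 = 3 (r>0 drops 1)
2. [ext C1·C2]  r_C1² + 44r_C1 − 141 = 0  ⇒  r_C1 = 3 (r>0 drops 1)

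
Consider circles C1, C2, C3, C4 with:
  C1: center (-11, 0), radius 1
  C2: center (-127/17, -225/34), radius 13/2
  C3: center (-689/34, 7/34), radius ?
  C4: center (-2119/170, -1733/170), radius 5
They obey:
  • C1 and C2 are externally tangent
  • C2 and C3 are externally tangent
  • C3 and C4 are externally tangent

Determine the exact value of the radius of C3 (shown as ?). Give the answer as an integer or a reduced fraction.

1. [ext C2·C3]  r_C3² + 13r_C3 − 168 = 0  ⇒  r_C3 = 8 (r>0 drops 1)
2. [ext C3·C4]  r_C3² + 10r_C3 − 144 = 0  ⇒  r_C3 = 8 (r>0 drops 1)

8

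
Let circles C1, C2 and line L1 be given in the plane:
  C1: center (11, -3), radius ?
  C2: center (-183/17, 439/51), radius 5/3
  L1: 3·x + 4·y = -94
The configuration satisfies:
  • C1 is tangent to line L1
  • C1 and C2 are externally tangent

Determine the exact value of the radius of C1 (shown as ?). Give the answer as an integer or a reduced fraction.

23

1. [C1‖L1]  r_C1² − 529 = 0  ⇒  r_C1 = 23 (r>0 drops 1)
2. [ext C1·C2]  r_C1² + (10/3)r_C1 − 1817/3 = 0  ⇒  r_C1 = 23 (r>0 drops 1)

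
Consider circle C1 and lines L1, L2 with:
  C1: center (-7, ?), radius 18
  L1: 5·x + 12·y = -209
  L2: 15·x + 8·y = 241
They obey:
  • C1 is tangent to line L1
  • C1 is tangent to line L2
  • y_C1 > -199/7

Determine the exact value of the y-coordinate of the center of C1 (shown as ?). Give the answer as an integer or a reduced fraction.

1. [C1‖L1]  y_C1² + 29y_C1 − 170 = 0  ⇒  y_C1 = -34 or 5
2. [C1‖L2]  y_C1² − (173/2)y_C1 + 815/2 = 0  ⇒  y_C1 = 5 or 163/2

5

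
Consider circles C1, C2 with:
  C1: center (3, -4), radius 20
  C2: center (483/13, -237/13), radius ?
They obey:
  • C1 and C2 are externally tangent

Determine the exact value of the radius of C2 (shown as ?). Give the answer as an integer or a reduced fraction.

1. [ext C1·C2]  r_C2² + 40r_C2 − 969 = 0  ⇒  r_C2 = 17 (r>0 drops 1)

17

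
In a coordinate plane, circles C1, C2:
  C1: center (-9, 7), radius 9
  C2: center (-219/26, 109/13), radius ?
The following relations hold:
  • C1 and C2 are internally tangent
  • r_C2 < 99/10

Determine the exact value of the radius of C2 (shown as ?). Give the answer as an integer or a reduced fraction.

1. [int C1,C2]  r_C2² − 18r_C2 + 315/4 = 0  ⇒  r_C2 = 15/2 or 21/2
2. given r_C2 < 99/10: keep 15/2

15/2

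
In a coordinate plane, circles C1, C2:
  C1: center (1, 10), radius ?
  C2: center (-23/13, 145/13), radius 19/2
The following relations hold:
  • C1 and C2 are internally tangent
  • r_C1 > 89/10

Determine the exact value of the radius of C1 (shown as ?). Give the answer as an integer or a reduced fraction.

25/2

1. [int C1,C2]  r_C1² − 19r_C1 + 325/4 = 0  ⇒  r_C1 = 13/2 or 25/2
2. given r_C1 > 89/10: keep 25/2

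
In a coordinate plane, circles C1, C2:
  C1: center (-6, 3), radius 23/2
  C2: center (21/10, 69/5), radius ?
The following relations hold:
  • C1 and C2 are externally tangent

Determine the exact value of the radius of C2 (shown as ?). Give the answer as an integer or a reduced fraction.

2

1. [ext C1·C2]  r_C2² + 23r_C2 − 50 = 0  ⇒  r_C2 = 2 (r>0 drops 1)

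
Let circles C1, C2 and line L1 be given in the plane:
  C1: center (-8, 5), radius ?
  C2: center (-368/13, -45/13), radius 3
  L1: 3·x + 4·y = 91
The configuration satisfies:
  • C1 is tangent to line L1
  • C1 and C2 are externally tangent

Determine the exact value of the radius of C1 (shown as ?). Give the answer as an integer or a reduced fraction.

1. [C1‖L1]  r_C1² − 361 = 0  ⇒  r_C1 = 19 (r>0 drops 1)
2. [ext C1·C2]  r_C1² + 6r_C1 − 475 = 0  ⇒  r_C1 = 19 (r>0 drops 1)

19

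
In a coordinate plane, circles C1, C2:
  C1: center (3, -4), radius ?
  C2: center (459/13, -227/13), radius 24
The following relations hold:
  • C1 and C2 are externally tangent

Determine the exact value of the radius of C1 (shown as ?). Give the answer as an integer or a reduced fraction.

11

1. [ext C1·C2]  r_C1² + 48r_C1 − 649 = 0  ⇒  r_C1 = 11 (r>0 drops 1)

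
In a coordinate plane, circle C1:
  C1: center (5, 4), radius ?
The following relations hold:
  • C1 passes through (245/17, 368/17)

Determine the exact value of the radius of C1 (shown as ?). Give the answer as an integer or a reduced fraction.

1. [C1∋P]  r_C1² − 400 = 0  ⇒  r_C1 = 20 (r>0 drops 1)

20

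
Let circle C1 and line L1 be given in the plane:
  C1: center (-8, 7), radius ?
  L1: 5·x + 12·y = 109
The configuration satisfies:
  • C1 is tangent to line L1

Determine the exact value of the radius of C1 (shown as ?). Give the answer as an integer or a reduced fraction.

1. [C1‖L1]  r_C1² − 25 = 0  ⇒  r_C1 = 5 (r>0 drops 1)

5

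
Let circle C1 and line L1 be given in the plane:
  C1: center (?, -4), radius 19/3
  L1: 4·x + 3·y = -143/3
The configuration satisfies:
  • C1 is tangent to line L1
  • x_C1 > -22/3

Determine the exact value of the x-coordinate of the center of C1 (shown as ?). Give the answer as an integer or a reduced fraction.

1. [C1‖L1]  x_C1² + (107/6)x_C1 + 101/6 = 0  ⇒  x_C1 = -101/6 or -1
2. given x_C1 > -22/3: keep -1

-1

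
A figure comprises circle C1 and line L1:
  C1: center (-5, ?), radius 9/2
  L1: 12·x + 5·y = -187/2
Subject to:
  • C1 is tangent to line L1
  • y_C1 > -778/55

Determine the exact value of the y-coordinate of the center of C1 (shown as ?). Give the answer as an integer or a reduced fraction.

5

1. [C1‖L1]  y_C1² + (67/5)y_C1 − 92 = 0  ⇒  y_C1 = -92/5 or 5
2. given y_C1 > -778/55: keep 5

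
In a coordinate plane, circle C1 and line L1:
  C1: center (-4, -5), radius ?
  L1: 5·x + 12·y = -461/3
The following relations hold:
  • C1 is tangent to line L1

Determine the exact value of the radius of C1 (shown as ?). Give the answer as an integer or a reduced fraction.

1. [C1‖L1]  r_C1² − 289/9 = 0  ⇒  r_C1 = 17/3 (r>0 drops 1)

17/3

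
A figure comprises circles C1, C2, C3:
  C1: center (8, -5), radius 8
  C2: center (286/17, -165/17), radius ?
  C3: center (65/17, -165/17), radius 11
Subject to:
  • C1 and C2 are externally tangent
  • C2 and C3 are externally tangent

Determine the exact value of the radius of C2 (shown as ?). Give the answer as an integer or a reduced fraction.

2

1. [ext C1·C2]  r_C2² + 16r_C2 − 36 = 0  ⇒  r_C2 = 2 (r>0 drops 1)
2. [ext C2·C3]  r_C2² + 22r_C2 − 48 = 0  ⇒  r_C2 = 2 (r>0 drops 1)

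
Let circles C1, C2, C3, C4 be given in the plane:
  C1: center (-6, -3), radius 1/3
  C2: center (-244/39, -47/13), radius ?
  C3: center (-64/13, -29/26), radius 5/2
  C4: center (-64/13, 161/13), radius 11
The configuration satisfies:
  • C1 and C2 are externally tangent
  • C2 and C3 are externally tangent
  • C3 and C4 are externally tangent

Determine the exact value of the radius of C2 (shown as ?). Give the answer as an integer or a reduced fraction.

1/3

1. [ext C1·C2]  r_C2² + (2/3)r_C2 − 1/3 = 0  ⇒  r_C2 = 1/3 (r>0 drops 1)
2. [ext C2·C3]  r_C2² + 5r_C2 − 16/9 = 0  ⇒  r_C2 = 1/3 (r>0 drops 1)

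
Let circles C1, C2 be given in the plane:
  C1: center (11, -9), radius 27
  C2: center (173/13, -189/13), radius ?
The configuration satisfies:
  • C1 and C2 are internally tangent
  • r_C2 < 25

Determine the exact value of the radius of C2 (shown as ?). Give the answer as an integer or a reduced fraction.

1. [int C1,C2]  r_C2² − 54r_C2 + 693 = 0  ⇒  r_C2 = 21 or 33
2. given r_C2 < 25: keep 21

21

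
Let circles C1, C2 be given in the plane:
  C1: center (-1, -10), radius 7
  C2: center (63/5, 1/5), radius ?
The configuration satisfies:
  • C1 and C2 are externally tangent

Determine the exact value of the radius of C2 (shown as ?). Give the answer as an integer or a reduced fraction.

1. [ext C1·C2]  r_C2² + 14r_C2 − 240 = 0  ⇒  r_C2 = 10 (r>0 drops 1)

10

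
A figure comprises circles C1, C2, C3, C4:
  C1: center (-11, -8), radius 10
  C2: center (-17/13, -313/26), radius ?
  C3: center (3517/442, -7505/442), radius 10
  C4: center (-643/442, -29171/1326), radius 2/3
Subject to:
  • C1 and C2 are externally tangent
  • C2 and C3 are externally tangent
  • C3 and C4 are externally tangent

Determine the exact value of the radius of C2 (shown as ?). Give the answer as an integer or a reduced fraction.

1/2

1. [ext C1·C2]  r_C2² + 20r_C2 − 41/4 = 0  ⇒  r_C2 = 1/2 (r>0 drops 1)
2. [ext C2·C3]  r_C2² + 20r_C2 − 41/4 = 0  ⇒  r_C2 = 1/2 (r>0 drops 1)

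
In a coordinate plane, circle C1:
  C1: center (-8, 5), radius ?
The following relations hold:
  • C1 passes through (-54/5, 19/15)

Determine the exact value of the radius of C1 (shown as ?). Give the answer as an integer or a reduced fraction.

14/3

1. [C1∋P]  r_C1² − 196/9 = 0  ⇒  r_C1 = 14/3 (r>0 drops 1)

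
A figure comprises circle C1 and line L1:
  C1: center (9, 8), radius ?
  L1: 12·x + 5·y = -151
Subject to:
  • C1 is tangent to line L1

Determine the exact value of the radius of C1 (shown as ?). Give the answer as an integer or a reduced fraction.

23

1. [C1‖L1]  r_C1² − 529 = 0  ⇒  r_C1 = 23 (r>0 drops 1)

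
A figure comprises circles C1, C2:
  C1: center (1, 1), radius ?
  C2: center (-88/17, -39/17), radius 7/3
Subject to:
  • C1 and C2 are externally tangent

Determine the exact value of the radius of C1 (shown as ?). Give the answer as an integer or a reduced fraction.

14/3

1. [ext C1·C2]  r_C1² + (14/3)r_C1 − 392/9 = 0  ⇒  r_C1 = 14/3 (r>0 drops 1)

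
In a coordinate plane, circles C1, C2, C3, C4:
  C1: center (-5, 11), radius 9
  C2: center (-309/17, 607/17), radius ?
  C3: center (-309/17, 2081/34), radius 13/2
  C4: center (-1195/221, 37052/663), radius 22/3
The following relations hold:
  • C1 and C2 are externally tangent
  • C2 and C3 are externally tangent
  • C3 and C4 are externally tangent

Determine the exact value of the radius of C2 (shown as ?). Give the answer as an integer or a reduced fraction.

1. [ext C1·C2]  r_C2² + 18r_C2 − 703 = 0  ⇒  r_C2 = 19 (r>0 drops 1)
2. [ext C2·C3]  r_C2² + 13r_C2 − 608 = 0  ⇒  r_C2 = 19 (r>0 drops 1)

19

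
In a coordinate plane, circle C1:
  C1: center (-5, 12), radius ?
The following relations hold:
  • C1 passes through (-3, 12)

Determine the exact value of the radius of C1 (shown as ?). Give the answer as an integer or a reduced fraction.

1. [C1∋P]  r_C1² − 4 = 0  ⇒  r_C1 = 2 (r>0 drops 1)

2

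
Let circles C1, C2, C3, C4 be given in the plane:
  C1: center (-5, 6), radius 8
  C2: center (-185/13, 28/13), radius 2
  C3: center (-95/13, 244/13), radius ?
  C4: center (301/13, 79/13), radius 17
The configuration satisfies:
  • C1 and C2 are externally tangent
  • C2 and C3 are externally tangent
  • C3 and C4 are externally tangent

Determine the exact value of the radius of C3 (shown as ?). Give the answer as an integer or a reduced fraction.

16

1. [ext C2·C3]  r_C3² + 4r_C3 − 320 = 0  ⇒  r_C3 = 16 (r>0 drops 1)
2. [ext C3·C4]  r_C3² + 34r_C3 − 800 = 0  ⇒  r_C3 = 16 (r>0 drops 1)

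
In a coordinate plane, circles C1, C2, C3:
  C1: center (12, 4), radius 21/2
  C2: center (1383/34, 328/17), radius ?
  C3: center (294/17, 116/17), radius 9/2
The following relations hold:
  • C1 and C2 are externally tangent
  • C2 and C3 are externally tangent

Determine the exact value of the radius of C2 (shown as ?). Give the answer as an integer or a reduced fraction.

22

1. [ext C1·C2]  r_C2² + 21r_C2 − 946 = 0  ⇒  r_C2 = 22 (r>0 drops 1)
2. [ext C2·C3]  r_C2² + 9r_C2 − 682 = 0  ⇒  r_C2 = 22 (r>0 drops 1)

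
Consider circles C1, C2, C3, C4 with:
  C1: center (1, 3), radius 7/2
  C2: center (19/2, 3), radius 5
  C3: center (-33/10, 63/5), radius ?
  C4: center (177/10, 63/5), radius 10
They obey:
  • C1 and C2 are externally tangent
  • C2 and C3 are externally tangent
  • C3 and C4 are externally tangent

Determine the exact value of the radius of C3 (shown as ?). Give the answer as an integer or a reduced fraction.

1. [ext C2·C3]  r_C3² + 10r_C3 − 231 = 0  ⇒  r_C3 = 11 (r>0 drops 1)
2. [ext C3·C4]  r_C3² + 20r_C3 − 341 = 0  ⇒  r_C3 = 11 (r>0 drops 1)

11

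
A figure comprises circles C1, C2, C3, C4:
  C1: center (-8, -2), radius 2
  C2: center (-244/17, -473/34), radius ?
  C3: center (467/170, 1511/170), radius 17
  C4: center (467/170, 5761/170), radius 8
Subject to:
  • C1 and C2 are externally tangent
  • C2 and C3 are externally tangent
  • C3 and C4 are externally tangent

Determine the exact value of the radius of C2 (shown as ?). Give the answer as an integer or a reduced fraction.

23/2

1. [ext C1·C2]  r_C2² + 4r_C2 − 713/4 = 0  ⇒  r_C2 = 23/2 (r>0 drops 1)
2. [ext C2·C3]  r_C2² + 34r_C2 − 2093/4 = 0  ⇒  r_C2 = 23/2 (r>0 drops 1)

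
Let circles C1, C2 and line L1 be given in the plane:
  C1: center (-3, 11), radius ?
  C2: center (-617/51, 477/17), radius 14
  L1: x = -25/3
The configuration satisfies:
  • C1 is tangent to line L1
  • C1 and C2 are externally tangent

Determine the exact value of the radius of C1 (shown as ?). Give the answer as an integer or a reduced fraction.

16/3

1. [C1‖L1]  r_C1² − 256/9 = 0  ⇒  r_C1 = 16/3 (r>0 drops 1)
2. [ext C1·C2]  r_C1² + 28r_C1 − 1600/9 = 0  ⇒  r_C1 = 16/3 (r>0 drops 1)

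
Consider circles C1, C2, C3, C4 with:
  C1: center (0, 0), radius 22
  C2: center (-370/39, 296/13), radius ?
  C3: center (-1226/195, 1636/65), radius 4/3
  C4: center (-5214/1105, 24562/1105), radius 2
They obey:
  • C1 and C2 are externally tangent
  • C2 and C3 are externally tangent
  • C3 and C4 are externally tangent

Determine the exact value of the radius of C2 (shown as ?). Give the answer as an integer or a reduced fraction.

1. [ext C1·C2]  r_C2² + 44r_C2 − 1120/9 = 0  ⇒  r_C2 = 8/3 (r>0 drops 1)
2. [ext C2·C3]  r_C2² + (8/3)r_C2 − 128/9 = 0  ⇒  r_C2 = 8/3 (r>0 drops 1)

8/3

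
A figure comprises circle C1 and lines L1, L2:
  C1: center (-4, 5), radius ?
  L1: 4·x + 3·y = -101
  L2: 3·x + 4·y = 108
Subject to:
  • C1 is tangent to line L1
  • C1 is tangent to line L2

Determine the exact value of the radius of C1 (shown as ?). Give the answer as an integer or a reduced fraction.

20

1. [C1‖L1]  r_C1² − 400 = 0  ⇒  r_C1 = 20 (r>0 drops 1)
2. [C1‖L2]  r_C1² − 400 = 0  ⇒  r_C1 = 20 (r>0 drops 1)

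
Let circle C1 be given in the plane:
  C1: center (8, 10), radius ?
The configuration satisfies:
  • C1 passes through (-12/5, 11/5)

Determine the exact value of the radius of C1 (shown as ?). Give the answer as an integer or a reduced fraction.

1. [C1∋P]  r_C1² − 169 = 0  ⇒  r_C1 = 13 (r>0 drops 1)

13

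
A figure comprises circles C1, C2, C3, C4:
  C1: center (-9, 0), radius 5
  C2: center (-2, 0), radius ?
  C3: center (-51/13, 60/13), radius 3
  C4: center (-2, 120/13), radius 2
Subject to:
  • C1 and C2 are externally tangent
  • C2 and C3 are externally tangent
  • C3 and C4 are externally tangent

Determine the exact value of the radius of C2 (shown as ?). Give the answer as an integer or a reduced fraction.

2

1. [ext C1·C2]  r_C2² + 10r_C2 − 24 = 0  ⇒  r_C2 = 2 (r>0 drops 1)
2. [ext C2·C3]  r_C2² + 6r_C2 − 16 = 0  ⇒  r_C2 = 2 (r>0 drops 1)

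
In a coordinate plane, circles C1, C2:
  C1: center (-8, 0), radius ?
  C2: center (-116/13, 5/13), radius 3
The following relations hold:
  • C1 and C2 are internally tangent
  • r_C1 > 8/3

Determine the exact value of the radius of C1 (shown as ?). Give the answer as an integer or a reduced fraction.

4

1. [int C1,C2]  r_C1² − 6r_C1 + 8 = 0  ⇒  r_C1 = 2 or 4
2. given r_C1 > 8/3: keep 4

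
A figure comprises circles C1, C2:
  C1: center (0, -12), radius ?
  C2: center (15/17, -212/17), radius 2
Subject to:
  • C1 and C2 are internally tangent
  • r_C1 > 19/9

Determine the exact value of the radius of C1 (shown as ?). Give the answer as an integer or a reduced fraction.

1. [int C1,C2]  r_C1² − 4r_C1 + 3 = 0  ⇒  r_C1 = 1 or 3
2. given r_C1 > 19/9: keep 3

3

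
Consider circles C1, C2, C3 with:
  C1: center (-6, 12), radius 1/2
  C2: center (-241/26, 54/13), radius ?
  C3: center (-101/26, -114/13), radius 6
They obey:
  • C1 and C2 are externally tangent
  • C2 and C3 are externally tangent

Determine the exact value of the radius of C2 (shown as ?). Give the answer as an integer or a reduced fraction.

8

1. [ext C1·C2]  r_C2² + 1r_C2 − 72 = 0  ⇒  r_C2 = 8 (r>0 drops 1)
2. [ext C2·C3]  r_C2² + 12r_C2 − 160 = 0  ⇒  r_C2 = 8 (r>0 drops 1)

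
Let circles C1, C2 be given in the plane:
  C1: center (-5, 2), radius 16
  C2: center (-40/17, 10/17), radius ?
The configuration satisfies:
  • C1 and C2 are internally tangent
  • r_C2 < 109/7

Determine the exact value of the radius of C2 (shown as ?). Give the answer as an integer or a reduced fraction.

13

1. [int C1,C2]  r_C2² − 32r_C2 + 247 = 0  ⇒  r_C2 = 13 or 19
2. given r_C2 < 109/7: keep 13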